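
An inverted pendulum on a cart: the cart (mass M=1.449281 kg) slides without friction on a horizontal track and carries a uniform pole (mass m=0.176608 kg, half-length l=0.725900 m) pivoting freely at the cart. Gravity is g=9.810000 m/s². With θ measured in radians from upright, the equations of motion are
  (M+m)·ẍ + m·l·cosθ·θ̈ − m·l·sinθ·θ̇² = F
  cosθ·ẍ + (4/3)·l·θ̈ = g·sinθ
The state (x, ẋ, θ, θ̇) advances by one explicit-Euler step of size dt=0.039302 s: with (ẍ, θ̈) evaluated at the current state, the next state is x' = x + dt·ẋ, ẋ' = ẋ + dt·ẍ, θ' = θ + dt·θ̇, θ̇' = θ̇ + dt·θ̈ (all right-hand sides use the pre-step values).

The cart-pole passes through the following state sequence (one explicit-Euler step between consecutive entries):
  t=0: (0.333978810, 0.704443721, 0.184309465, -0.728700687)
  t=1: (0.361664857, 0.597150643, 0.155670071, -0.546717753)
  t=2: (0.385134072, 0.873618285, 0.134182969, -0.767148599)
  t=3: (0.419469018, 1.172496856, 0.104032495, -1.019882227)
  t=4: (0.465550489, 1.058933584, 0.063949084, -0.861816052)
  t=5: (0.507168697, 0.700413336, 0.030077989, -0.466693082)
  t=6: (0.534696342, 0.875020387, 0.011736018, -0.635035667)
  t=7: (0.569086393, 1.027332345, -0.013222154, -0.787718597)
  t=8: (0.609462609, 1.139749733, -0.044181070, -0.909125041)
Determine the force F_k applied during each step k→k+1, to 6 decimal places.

F_0 = -3.867537 N
F_1 = 10.720949 N
F_2 = 11.537264 N
F_3 = -4.199049 N
F_4 = -13.551528 N
F_5 = 6.673629 N
F_6 = 5.802400 N
F_7 = 4.255677 N

step 0→1:
  ẍ = (ẋ'−ẋ)/dt = (0.597150643−0.704443721)/0.039302 = -2.729965
  θ̈ = (θ̇'−θ̇)/dt = (-0.546717753−-0.728700687)/0.039302 = 4.630373
  sinθ=0.183268, cosθ=0.983063
  F = (M+m)·ẍ + m·l·cosθ·θ̈ − m·l·sinθ·θ̇² = -4.438620 + 0.583559 − 0.012476 = -3.867537
step 1→2:
  ẍ = (ẋ'−ẋ)/dt = (0.873618285−0.597150643)/0.039302 = 7.034442
  θ̈ = (θ̇'−θ̇)/dt = (-0.767148599−-0.546717753)/0.039302 = -5.608642
  sinθ=0.155042, cosθ=0.987908
  F = (M+m)·ẍ + m·l·cosθ·θ̈ − m·l·sinθ·θ̇² = 11.437222 + -0.710332 − 0.005941 = 10.720949
step 2→3:
  ẍ = (ẋ'−ẋ)/dt = (1.172496856−0.873618285)/0.039302 = 7.604666
  θ̈ = (θ̇'−θ̇)/dt = (-1.019882227−-0.767148599)/0.039302 = -6.430554
  sinθ=0.133781, cosθ=0.991011
  F = (M+m)·ẍ + m·l·cosθ·θ̈ − m·l·sinθ·θ̇² = 12.364342 + -0.816985 − 0.010093 = 11.537264
step 3→4:
  ẍ = (ẋ'−ẋ)/dt = (1.058933584−1.172496856)/0.039302 = -2.889504
  θ̈ = (θ̇'−θ̇)/dt = (-0.861816052−-1.019882227)/0.039302 = 4.021835
  sinθ=0.103845, cosθ=0.994593
  F = (M+m)·ẍ + m·l·cosθ·θ̈ − m·l·sinθ·θ̇² = -4.698012 + 0.512811 − 0.013848 = -4.199049
step 4→5:
  ẍ = (ẋ'−ẋ)/dt = (0.700413336−1.058933584)/0.039302 = -9.122188
  θ̈ = (θ̇'−θ̇)/dt = (-0.466693082−-0.861816052)/0.039302 = 10.053508
  sinθ=0.063906, cosθ=0.997956
  F = (M+m)·ẍ + m·l·cosθ·θ̈ − m·l·sinθ·θ̇² = -14.831666 + 1.286223 − 0.006085 = -13.551528
step 5→6:
  ẍ = (ẋ'−ẋ)/dt = (0.875020387−0.700413336)/0.039302 = 4.442701
  θ̈ = (θ̇'−θ̇)/dt = (-0.635035667−-0.466693082)/0.039302 = -4.283308
  sinθ=0.030073, cosθ=0.999548
  F = (M+m)·ẍ + m·l·cosθ·θ̈ − m·l·sinθ·θ̇² = 7.223339 + -0.548871 − 0.000840 = 6.673629
step 6→7:
  ẍ = (ẋ'−ẋ)/dt = (1.027332345−0.875020387)/0.039302 = 3.875425
  θ̈ = (θ̇'−θ̇)/dt = (-0.787718597−-0.635035667)/0.039302 = -3.884864
  sinθ=0.011736, cosθ=0.999931
  F = (M+m)·ẍ + m·l·cosθ·θ̈ − m·l·sinθ·θ̇² = 6.301011 + -0.498004 − 0.000607 = 5.802400
step 7→8:
  ẍ = (ẋ'−ẋ)/dt = (1.139749733−1.027332345)/0.039302 = 2.860348
  θ̈ = (θ̇'−θ̇)/dt = (-0.909125041−-0.787718597)/0.039302 = -3.089065
  sinθ=-0.013222, cosθ=0.999913
  F = (M+m)·ẍ + m·l·cosθ·θ̈ − m·l·sinθ·θ̇² = 4.650608 + -0.395983 − -0.001052 = 4.255677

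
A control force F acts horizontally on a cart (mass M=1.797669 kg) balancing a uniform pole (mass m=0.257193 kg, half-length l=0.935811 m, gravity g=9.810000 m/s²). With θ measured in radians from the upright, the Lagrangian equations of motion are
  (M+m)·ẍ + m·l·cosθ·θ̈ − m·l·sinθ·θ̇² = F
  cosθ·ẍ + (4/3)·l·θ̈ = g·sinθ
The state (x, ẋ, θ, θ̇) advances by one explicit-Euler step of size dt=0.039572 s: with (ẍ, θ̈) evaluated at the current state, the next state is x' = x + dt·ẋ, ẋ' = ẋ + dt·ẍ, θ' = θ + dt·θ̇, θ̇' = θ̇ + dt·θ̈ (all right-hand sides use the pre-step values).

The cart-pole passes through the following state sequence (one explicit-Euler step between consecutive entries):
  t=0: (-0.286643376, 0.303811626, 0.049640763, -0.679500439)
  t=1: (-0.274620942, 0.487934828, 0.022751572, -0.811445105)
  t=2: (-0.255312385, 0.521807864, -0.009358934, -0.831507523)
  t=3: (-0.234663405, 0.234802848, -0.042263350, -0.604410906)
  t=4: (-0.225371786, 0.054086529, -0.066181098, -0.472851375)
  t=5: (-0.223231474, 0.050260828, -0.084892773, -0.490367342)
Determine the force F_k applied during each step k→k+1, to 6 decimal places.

step 0→1:
  ẍ = (ẋ'−ẋ)/dt = (0.487934828−0.303811626)/0.039572 = 4.652866
  θ̈ = (θ̇'−θ̇)/dt = (-0.811445105−-0.679500439)/0.039572 = -3.334294
  sinθ=0.049620, cosθ=0.998768
  F = (M+m)·ẍ + m·l·cosθ·θ̈ − m·l·sinθ·θ̇² = 9.560997 + -0.801523 − 0.005514 = 8.753960
step 1→2:
  ẍ = (ẋ'−ẋ)/dt = (0.521807864−0.487934828)/0.039572 = 0.855985
  θ̈ = (θ̇'−θ̇)/dt = (-0.831507523−-0.811445105)/0.039572 = -0.506985
  sinθ=0.022750, cosθ=0.999741
  F = (M+m)·ẍ + m·l·cosθ·θ̈ − m·l·sinθ·θ̇² = 1.758931 + -0.121992 − 0.003605 = 1.633334
step 2→3:
  ẍ = (ẋ'−ẋ)/dt = (0.234802848−0.521807864)/0.039572 = -7.252730
  θ̈ = (θ̇'−θ̇)/dt = (-0.604410906−-0.831507523)/0.039572 = 5.738821
  sinθ=-0.009359, cosθ=0.999956
  F = (M+m)·ẍ + m·l·cosθ·θ̈ − m·l·sinθ·θ̇² = -14.903358 + 1.381182 − -0.001557 = -13.520619
step 3→4:
  ẍ = (ẋ'−ẋ)/dt = (0.054086529−0.234802848)/0.039572 = -4.566772
  θ̈ = (θ̇'−θ̇)/dt = (-0.472851375−-0.604410906)/0.039572 = 3.324561
  sinθ=-0.042251, cosθ=0.999107
  F = (M+m)·ẍ + m·l·cosθ·θ̈ − m·l·sinθ·θ̇² = -9.384087 + 0.799454 − -0.003715 = -8.580918
step 4→5:
  ẍ = (ẋ'−ẋ)/dt = (0.050260828−0.054086529)/0.039572 = -0.096677
  θ̈ = (θ̇'−θ̇)/dt = (-0.490367342−-0.472851375)/0.039572 = -0.442635
  sinθ=-0.066133, cosθ=0.997811
  F = (M+m)·ẍ + m·l·cosθ·θ̈ − m·l·sinθ·θ̇² = -0.198658 + -0.106302 − -0.003559 = -0.301401

F_0 = 8.753960 N
F_1 = 1.633334 N
F_2 = -13.520619 N
F_3 = -8.580918 N
F_4 = -0.301401 N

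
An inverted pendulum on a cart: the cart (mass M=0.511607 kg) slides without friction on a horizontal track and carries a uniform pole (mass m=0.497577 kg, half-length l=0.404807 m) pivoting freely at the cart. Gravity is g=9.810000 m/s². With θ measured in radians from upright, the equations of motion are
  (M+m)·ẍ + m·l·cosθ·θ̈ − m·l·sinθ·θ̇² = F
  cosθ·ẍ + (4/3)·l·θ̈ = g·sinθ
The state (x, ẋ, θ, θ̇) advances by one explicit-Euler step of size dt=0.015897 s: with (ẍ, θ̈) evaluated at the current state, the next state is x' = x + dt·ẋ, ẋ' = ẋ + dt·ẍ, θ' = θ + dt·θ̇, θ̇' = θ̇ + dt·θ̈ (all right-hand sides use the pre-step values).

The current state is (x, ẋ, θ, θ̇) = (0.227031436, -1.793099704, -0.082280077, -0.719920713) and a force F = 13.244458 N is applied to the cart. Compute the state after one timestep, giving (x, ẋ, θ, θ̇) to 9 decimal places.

sinθ=-0.082187269, cosθ=0.996616904
temp = (F + m·l·θ̇²·sinθ)/(M+m) = (13.244458 + -0.008579899)/1.009184 = 13.115426028
θ̈ = (g·sinθ − cosθ·temp)/(l·(4/3 − m·cos²θ/(M+m))) = -40.636201194
ẍ = temp − m·l·θ̈·cosθ/(M+m) = 21.198551227
Euler: x'=0.227031436+0.015897·-1.793099704=0.198526530, ẋ'=-1.793099704+0.015897·21.198551227=-1.456106335
       θ'=-0.082280077+0.015897·-0.719920713=-0.093724657, θ̇'=-0.719920713+0.015897·-40.636201194=-1.365914403

(0.198526530, -1.456106335, -0.093724657, -1.365914403)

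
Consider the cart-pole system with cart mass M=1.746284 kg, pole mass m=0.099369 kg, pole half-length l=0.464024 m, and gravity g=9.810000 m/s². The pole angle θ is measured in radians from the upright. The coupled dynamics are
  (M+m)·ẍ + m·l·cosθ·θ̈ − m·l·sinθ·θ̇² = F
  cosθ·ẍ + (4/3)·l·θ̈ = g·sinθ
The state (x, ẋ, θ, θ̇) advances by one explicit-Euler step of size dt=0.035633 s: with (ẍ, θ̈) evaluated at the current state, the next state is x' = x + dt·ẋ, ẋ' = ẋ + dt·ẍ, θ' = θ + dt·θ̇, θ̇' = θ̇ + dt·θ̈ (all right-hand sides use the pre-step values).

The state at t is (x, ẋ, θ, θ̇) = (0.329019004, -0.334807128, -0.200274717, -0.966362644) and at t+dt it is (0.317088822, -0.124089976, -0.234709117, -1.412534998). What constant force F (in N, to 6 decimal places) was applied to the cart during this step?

F = 10.357095 N

ẍ = (ẋ'−ẋ)/dt = (-0.124089976−-0.334807128)/0.035633 = 5.913539
θ̈ = (θ̇'−θ̇)/dt = (-1.412534998−-0.966362644)/0.035633 = -12.521324
sinθ=-0.198939, cosθ=0.980012
F = (M+m)·ẍ + m·l·cosθ·θ̈ − m·l·sinθ·θ̇² = 10.914342 + -0.565813 − -0.008566 = 10.357095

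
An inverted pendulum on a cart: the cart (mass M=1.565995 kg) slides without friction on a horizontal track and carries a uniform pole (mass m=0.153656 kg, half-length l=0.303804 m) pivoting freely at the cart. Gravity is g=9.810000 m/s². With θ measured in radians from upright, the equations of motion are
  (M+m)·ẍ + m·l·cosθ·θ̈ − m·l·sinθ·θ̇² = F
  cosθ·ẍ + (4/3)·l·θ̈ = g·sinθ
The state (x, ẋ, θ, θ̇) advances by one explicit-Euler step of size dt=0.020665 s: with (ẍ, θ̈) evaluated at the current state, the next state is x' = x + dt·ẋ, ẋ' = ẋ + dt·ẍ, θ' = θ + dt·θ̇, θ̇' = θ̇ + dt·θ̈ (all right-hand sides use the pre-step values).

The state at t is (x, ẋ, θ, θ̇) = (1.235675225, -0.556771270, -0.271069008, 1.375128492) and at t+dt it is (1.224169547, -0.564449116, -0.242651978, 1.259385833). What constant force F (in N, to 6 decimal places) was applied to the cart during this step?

ẍ = (ẋ'−ẋ)/dt = (-0.564449116−-0.556771270)/0.020665 = -0.371539
θ̈ = (θ̇'−θ̇)/dt = (1.259385833−1.375128492)/0.020665 = -5.600903
sinθ=-0.267762, cosθ=0.963485
F = (M+m)·ẍ + m·l·cosθ·θ̈ − m·l·sinθ·θ̇² = -0.638917 + -0.251910 − -0.023636 = -0.867191

F = -0.867191 N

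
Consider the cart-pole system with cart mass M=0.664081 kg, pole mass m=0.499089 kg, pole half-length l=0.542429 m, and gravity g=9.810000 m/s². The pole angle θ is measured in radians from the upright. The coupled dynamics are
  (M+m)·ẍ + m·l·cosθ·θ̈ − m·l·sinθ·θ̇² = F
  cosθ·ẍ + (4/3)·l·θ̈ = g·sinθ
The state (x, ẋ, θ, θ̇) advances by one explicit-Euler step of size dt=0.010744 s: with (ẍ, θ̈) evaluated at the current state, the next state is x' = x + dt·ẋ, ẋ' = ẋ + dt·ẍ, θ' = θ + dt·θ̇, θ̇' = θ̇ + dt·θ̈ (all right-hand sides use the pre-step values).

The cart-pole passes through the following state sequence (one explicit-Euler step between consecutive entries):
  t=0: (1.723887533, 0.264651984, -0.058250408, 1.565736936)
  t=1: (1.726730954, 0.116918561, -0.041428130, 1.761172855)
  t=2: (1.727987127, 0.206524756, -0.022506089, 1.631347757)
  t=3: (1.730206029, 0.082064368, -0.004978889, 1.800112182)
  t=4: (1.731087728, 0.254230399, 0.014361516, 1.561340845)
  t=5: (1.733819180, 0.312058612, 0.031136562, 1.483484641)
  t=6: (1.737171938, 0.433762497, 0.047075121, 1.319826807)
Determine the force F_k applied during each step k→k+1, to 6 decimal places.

step 0→1:
  ẍ = (ẋ'−ẋ)/dt = (0.116918561−0.264651984)/0.010744 = -13.750319
  θ̈ = (θ̇'−θ̇)/dt = (1.761172855−1.565736936)/0.010744 = 18.190238
  sinθ=-0.058217, cosθ=0.998304
  F = (M+m)·ẍ + m·l·cosθ·θ̈ − m·l·sinθ·θ̇² = -15.993958 + 4.916115 − -0.038638 = -11.039205
step 1→2:
  ẍ = (ẋ'−ẋ)/dt = (0.206524756−0.116918561)/0.010744 = 8.340115
  θ̈ = (θ̇'−θ̇)/dt = (1.631347757−1.761172855)/0.010744 = -12.083498
  sinθ=-0.041416, cosθ=0.999142
  F = (M+m)·ẍ + m·l·cosθ·θ̈ − m·l·sinθ·θ̇² = 9.700972 + -3.268442 − -0.034777 = 6.467307
step 2→3:
  ẍ = (ẋ'−ẋ)/dt = (0.082064368−0.206524756)/0.010744 = -11.584176
  θ̈ = (θ̇'−θ̇)/dt = (1.800112182−1.631347757)/0.010744 = 15.707783
  sinθ=-0.022504, cosθ=0.999747
  F = (M+m)·ẍ + m·l·cosθ·θ̈ − m·l·sinθ·θ̇² = -13.474366 + 4.251340 − -0.016214 = -9.206813
step 3→4:
  ẍ = (ẋ'−ẋ)/dt = (0.254230399−0.082064368)/0.010744 = 16.024389
  θ̈ = (θ̇'−θ̇)/dt = (1.561340845−1.800112182)/0.010744 = -22.223691
  sinθ=-0.004979, cosθ=0.999988
  F = (M+m)·ẍ + m·l·cosθ·θ̈ − m·l·sinθ·θ̇² = 18.639088 + -6.016331 − -0.004368 = 12.627125
step 4→5:
  ẍ = (ẋ'−ẋ)/dt = (0.312058612−0.254230399)/0.010744 = 5.382373
  θ̈ = (θ̇'−θ̇)/dt = (1.483484641−1.561340845)/0.010744 = -7.246482
  sinθ=0.014361, cosθ=0.999897
  F = (M+m)·ẍ + m·l·cosθ·θ̈ − m·l·sinθ·θ̇² = 6.260615 + -1.961568 − 0.009478 = 4.289569
step 5→6:
  ẍ = (ẋ'−ẋ)/dt = (0.433762497−0.312058612)/0.010744 = 11.327614
  θ̈ = (θ̇'−θ̇)/dt = (1.319826807−1.483484641)/0.010744 = -15.232486
  sinθ=0.031132, cosθ=0.999515
  F = (M+m)·ẍ + m·l·cosθ·θ̈ − m·l·sinθ·θ̇² = 13.175941 + -4.121745 − 0.018548 = 9.035648

F_0 = -11.039205 N
F_1 = 6.467307 N
F_2 = -9.206813 N
F_3 = 12.627125 N
F_4 = 4.289569 N
F_5 = 9.035648 N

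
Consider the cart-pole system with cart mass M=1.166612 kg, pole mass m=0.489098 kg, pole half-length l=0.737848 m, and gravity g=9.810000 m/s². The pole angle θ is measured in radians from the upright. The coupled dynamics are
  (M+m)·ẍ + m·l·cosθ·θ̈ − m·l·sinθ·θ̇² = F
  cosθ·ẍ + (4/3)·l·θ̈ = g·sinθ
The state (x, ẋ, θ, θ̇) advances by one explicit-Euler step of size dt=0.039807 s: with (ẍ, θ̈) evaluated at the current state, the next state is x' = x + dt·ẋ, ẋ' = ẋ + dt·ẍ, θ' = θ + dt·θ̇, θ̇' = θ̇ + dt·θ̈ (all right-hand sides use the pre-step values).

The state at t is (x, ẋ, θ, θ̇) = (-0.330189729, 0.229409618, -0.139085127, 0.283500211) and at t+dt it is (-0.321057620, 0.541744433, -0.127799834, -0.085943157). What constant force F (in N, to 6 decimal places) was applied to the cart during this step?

ẍ = (ẋ'−ẋ)/dt = (0.541744433−0.229409618)/0.039807 = 7.846228
θ̈ = (θ̇'−θ̇)/dt = (-0.085943157−0.283500211)/0.039807 = -9.280864
sinθ=-0.138637, cosθ=0.990343
F = (M+m)·ẍ + m·l·cosθ·θ̈ − m·l·sinθ·θ̇² = 12.991079 + -3.316935 − -0.004021 = 9.678165

F = 9.678165 N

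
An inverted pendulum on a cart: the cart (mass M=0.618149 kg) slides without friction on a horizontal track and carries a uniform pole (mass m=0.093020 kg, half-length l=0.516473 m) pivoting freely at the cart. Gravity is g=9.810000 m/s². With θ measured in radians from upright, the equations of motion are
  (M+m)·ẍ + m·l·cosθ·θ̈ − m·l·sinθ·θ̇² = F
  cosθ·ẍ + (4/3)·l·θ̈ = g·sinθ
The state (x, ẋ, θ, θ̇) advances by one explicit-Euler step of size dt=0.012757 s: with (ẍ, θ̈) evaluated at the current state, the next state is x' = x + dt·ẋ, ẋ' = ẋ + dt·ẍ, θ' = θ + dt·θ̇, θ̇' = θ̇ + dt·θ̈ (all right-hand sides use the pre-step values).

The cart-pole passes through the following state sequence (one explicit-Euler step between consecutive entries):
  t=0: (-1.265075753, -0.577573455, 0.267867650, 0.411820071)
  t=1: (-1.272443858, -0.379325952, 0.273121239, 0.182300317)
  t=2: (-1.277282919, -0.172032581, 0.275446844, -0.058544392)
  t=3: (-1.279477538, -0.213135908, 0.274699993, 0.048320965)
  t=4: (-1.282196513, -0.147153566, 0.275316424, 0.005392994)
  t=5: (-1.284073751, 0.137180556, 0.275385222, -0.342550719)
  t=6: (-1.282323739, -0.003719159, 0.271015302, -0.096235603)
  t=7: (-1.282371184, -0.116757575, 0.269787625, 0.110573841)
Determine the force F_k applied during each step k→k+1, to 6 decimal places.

step 0→1:
  ẍ = (ẋ'−ẋ)/dt = (-0.379325952−-0.577573455)/0.012757 = 15.540292
  θ̈ = (θ̇'−θ̇)/dt = (0.182300317−0.411820071)/0.012757 = -17.991672
  sinθ=0.264676, cosθ=0.964337
  F = (M+m)·ẍ + m·l·cosθ·θ̈ − m·l·sinθ·θ̇² = 11.051774 + -0.833536 − 0.002157 = 10.216081
step 1→2:
  ẍ = (ẋ'−ẋ)/dt = (-0.172032581−-0.379325952)/0.012757 = 16.249382
  θ̈ = (θ̇'−θ̇)/dt = (-0.058544392−0.182300317)/0.012757 = -18.879416
  sinθ=0.269738, cosθ=0.962934
  F = (M+m)·ẍ + m·l·cosθ·θ̈ − m·l·sinθ·θ̇² = 11.556057 + -0.873391 − 0.000431 = 10.682235
step 2→3:
  ẍ = (ẋ'−ẋ)/dt = (-0.213135908−-0.172032581)/0.012757 = -3.222021
  θ̈ = (θ̇'−θ̇)/dt = (0.048320965−-0.058544392)/0.012757 = 8.376997
  sinθ=0.271977, cosθ=0.962304
  F = (M+m)·ẍ + m·l·cosθ·θ̈ − m·l·sinθ·θ̇² = -2.291402 + 0.387280 − 0.000045 = -1.904167
step 3→4:
  ẍ = (ẋ'−ẋ)/dt = (-0.147153566−-0.213135908)/0.012757 = 5.172246
  θ̈ = (θ̇'−θ̇)/dt = (0.005392994−0.048320965)/0.012757 = -3.365052
  sinθ=0.271258, cosθ=0.962507
  F = (M+m)·ẍ + m·l·cosθ·θ̈ − m·l·sinθ·θ̇² = 3.678341 + -0.155604 − 0.000030 = 3.522707
step 4→5:
  ẍ = (ẋ'−ẋ)/dt = (0.137180556−-0.147153566)/0.012757 = 22.288479
  θ̈ = (θ̇'−θ̇)/dt = (-0.342550719−0.005392994)/0.012757 = -27.274729
  sinθ=0.271851, cosθ=0.962339
  F = (M+m)·ẍ + m·l·cosθ·θ̈ − m·l·sinθ·θ̇² = 15.850875 + -1.260993 − 0.000000 = 14.589882
step 5→6:
  ẍ = (ẋ'−ẋ)/dt = (-0.003719159−0.137180556)/0.012757 = -11.044894
  θ̈ = (θ̇'−θ̇)/dt = (-0.096235603−-0.342550719)/0.012757 = 19.308232
  sinθ=0.271918, cosθ=0.962321
  F = (M+m)·ẍ + m·l·cosθ·θ̈ − m·l·sinθ·θ̇² = -7.854786 + 0.892660 − 0.001533 = -6.963659
step 6→7:
  ẍ = (ẋ'−ẋ)/dt = (-0.116757575−-0.003719159)/0.012757 = -8.860893
  θ̈ = (θ̇'−θ̇)/dt = (0.110573841−-0.096235603)/0.012757 = 16.211448
  sinθ=0.267710, cosθ=0.963500
  F = (M+m)·ẍ + m·l·cosθ·θ̈ − m·l·sinθ·θ̇² = -6.301593 + 0.750408 − 0.000119 = -5.551304

F_0 = 10.216081 N
F_1 = 10.682235 N
F_2 = -1.904167 N
F_3 = 3.522707 N
F_4 = 14.589882 N
F_5 = -6.963659 N
F_6 = -5.551304 N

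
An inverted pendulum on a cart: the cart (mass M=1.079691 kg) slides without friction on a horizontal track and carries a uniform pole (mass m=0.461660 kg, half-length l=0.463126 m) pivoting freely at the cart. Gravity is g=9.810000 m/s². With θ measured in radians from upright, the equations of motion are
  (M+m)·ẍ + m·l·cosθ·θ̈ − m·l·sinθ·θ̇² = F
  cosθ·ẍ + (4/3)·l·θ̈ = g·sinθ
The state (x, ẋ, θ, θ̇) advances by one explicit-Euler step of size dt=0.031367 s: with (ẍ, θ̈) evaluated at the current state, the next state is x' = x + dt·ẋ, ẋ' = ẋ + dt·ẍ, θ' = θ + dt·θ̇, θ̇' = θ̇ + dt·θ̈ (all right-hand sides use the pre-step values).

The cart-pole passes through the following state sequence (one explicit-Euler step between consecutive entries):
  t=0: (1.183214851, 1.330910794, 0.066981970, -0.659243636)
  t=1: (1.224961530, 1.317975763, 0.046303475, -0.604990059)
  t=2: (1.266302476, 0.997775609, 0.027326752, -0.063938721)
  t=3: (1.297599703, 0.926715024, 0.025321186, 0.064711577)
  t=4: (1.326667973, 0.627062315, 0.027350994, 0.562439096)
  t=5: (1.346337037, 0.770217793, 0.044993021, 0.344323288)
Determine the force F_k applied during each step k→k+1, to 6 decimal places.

F_0 = -0.272858 N
F_1 = -12.054006 N
F_2 = -2.615297 N
F_3 = -11.333163 N
F_4 = 5.546518 N

step 0→1:
  ẍ = (ẋ'−ẋ)/dt = (1.317975763−1.330910794)/0.031367 = -0.412377
  θ̈ = (θ̇'−θ̇)/dt = (-0.604990059−-0.659243636)/0.031367 = 1.729639
  sinθ=0.066932, cosθ=0.997758
  F = (M+m)·ẍ + m·l·cosθ·θ̈ − m·l·sinθ·θ̇² = -0.635618 + 0.368979 − 0.006219 = -0.272858
step 1→2:
  ẍ = (ẋ'−ẋ)/dt = (0.997775609−1.317975763)/0.031367 = -10.208185
  θ̈ = (θ̇'−θ̇)/dt = (-0.063938721−-0.604990059)/0.031367 = 17.249062
  sinθ=0.046287, cosθ=0.998928
  F = (M+m)·ẍ + m·l·cosθ·θ̈ − m·l·sinθ·θ̇² = -15.734397 + 3.684013 − 0.003622 = -12.054006
step 2→3:
  ẍ = (ẋ'−ẋ)/dt = (0.926715024−0.997775609)/0.031367 = -2.265457
  θ̈ = (θ̇'−θ̇)/dt = (0.064711577−-0.063938721)/0.031367 = 4.101454
  sinθ=0.027323, cosθ=0.999627
  F = (M+m)·ẍ + m·l·cosθ·θ̈ − m·l·sinθ·θ̇² = -3.491864 + 0.876591 − 0.000024 = -2.615297
step 3→4:
  ẍ = (ẋ'−ẋ)/dt = (0.627062315−0.926715024)/0.031367 = -9.553120
  θ̈ = (θ̇'−θ̇)/dt = (0.562439096−0.064711577)/0.031367 = 15.867871
  sinθ=0.025318, cosθ=0.999679
  F = (M+m)·ẍ + m·l·cosθ·θ̈ − m·l·sinθ·θ̇² = -14.724711 + 3.391570 − 0.000023 = -11.333163
step 4→5:
  ẍ = (ẋ'−ẋ)/dt = (0.770217793−0.627062315)/0.031367 = 4.563888
  θ̈ = (θ̇'−θ̇)/dt = (0.344323288−0.562439096)/0.031367 = -6.953671
  sinθ=0.027348, cosθ=0.999626
  F = (M+m)·ẍ + m·l·cosθ·θ̈ − m·l·sinθ·θ̇² = 7.034553 + -1.486186 − 0.001850 = 5.546518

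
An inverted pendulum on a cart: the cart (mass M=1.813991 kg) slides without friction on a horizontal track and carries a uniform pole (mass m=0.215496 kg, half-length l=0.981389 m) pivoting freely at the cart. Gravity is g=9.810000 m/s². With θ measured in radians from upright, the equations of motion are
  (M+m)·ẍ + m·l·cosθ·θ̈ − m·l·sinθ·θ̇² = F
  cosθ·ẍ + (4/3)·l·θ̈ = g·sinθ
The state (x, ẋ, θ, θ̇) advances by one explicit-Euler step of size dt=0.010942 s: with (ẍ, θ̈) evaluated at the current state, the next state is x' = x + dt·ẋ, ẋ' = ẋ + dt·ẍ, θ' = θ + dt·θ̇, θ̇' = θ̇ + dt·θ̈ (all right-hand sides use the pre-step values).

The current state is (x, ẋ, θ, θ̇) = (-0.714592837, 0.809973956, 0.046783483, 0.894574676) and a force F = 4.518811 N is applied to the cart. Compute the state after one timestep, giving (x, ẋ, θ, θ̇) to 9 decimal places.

sinθ=0.046766419, cosθ=0.998905852
temp = (F + m·l·θ̇²·sinθ)/(M+m) = (4.518811 + 0.007914942)/2.029487 = 2.230477920
θ̈ = (g·sinθ − cosθ·temp)/(l·(4/3 − m·cos²θ/(M+m))) = -1.468825048
ẍ = temp − m·l·θ̈·cosθ/(M+m) = 2.383371325
Euler: x'=-0.714592837+0.010942·0.809973956=-0.705730102, ẋ'=0.809973956+0.010942·2.383371325=0.836052805
       θ'=0.046783483+0.010942·0.894574676=0.056571919, θ̇'=0.894574676+0.010942·-1.468825048=0.878502792

(-0.705730102, 0.836052805, 0.056571919, 0.878502792)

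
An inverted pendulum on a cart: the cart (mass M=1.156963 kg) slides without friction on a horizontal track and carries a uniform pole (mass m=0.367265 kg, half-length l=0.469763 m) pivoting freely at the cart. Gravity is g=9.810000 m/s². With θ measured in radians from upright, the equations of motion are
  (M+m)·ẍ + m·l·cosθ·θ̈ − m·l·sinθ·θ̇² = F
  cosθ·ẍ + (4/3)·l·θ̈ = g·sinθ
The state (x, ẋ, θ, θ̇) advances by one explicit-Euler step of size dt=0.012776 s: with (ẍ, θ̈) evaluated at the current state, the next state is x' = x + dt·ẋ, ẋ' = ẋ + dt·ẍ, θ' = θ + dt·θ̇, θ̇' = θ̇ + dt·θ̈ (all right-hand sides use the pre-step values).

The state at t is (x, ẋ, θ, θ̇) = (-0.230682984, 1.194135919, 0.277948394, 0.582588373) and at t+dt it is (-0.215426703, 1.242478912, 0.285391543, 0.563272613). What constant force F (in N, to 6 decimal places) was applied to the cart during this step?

ẍ = (ẋ'−ẋ)/dt = (1.242478912−1.194135919)/0.012776 = 3.783891
θ̈ = (θ̇'−θ̇)/dt = (0.563272613−0.582588373)/0.012776 = -1.511879
sinθ=0.274383, cosθ=0.961620
F = (M+m)·ẍ + m·l·cosθ·θ̈ − m·l·sinθ·θ̇² = 5.767513 + -0.250830 − 0.016067 = 5.500616

F = 5.500616 N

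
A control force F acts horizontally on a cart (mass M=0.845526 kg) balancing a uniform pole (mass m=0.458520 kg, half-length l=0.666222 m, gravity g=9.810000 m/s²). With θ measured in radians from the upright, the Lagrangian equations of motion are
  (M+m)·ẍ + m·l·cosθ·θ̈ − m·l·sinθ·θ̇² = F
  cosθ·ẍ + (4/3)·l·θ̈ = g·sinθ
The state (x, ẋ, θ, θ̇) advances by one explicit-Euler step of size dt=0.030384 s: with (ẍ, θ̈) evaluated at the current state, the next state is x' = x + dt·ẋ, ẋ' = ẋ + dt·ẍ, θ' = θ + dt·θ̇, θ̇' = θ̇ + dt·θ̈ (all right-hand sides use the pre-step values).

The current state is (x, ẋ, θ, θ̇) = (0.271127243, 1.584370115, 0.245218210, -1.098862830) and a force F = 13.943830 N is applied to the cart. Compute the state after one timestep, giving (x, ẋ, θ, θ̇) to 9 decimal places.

(0.319266745, 1.994652271, 0.211830362, -1.465460411)

sinθ=0.242768013, cosθ=0.970084374
temp = (F + m·l·θ̇²·sinθ)/(M+m) = (13.943830 + 0.089547957)/1.304046 = 10.761413292
θ̈ = (g·sinθ − cosθ·temp)/(l·(4/3 − m·cos²θ/(M+m))) = -12.065481220
ẍ = temp − m·l·θ̈·cosθ/(M+m) = 13.503230509
Euler: x'=0.271127243+0.030384·1.584370115=0.319266745, ẋ'=1.584370115+0.030384·13.503230509=1.994652271
       θ'=0.245218210+0.030384·-1.098862830=0.211830362, θ̇'=-1.098862830+0.030384·-12.065481220=-1.465460411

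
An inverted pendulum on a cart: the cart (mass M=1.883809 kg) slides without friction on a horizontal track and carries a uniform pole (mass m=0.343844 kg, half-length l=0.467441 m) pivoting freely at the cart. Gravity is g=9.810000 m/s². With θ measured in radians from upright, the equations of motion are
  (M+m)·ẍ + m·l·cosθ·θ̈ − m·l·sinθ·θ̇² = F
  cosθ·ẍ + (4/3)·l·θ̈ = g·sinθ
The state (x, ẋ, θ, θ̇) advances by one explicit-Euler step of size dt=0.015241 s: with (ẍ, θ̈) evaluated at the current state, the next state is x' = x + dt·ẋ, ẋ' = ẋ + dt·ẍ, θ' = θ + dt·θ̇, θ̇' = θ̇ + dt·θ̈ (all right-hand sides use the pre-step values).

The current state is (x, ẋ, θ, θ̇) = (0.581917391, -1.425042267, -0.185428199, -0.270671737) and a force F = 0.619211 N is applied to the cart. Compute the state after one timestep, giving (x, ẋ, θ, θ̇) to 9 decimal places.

sinθ=-0.184367409, cosθ=0.982857395
temp = (F + m·l·θ̇²·sinθ)/(M+m) = (0.619211 + -0.002170992)/2.227653 = 0.276991079
θ̈ = (g·sinθ − cosθ·temp)/(l·(4/3 − m·cos²θ/(M+m))) = -3.759123484
ẍ = temp − m·l·θ̈·cosθ/(M+m) = 0.543565094
Euler: x'=0.581917391+0.015241·-1.425042267=0.560198322, ẋ'=-1.425042267+0.015241·0.543565094=-1.416757791
       θ'=-0.185428199+0.015241·-0.270671737=-0.189553507, θ̇'=-0.270671737+0.015241·-3.759123484=-0.327964538

(0.560198322, -1.416757791, -0.189553507, -0.327964538)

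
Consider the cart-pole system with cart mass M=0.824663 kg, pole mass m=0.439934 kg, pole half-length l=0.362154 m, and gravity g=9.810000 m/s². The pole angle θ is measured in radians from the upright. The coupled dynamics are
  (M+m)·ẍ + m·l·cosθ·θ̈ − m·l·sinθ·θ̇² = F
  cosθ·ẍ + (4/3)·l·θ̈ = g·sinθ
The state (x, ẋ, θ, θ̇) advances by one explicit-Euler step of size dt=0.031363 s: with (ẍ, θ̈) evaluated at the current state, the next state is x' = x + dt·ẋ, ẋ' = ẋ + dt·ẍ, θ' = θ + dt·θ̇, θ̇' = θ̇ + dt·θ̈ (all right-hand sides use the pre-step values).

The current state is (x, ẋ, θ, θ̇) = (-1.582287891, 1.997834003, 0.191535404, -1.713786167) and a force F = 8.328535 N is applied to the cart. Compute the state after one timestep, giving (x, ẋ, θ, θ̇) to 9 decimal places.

sinθ=0.190366445, cosθ=0.981713103
temp = (F + m·l·θ̇²·sinθ)/(M+m) = (8.328535 + 0.089080876)/1.264597 = 6.656362364
θ̈ = (g·sinθ − cosθ·temp)/(l·(4/3 − m·cos²θ/(M+m))) = -12.912283815
ẍ = temp − m·l·θ̈·cosθ/(M+m) = 8.253404290
Euler: x'=-1.582287891+0.031363·1.997834003=-1.519629823, ẋ'=1.997834003+0.031363·8.253404290=2.256685522
       θ'=0.191535404+0.031363·-1.713786167=0.137785928, θ̇'=-1.713786167+0.031363·-12.912283815=-2.118754124

(-1.519629823, 2.256685522, 0.137785928, -2.118754124)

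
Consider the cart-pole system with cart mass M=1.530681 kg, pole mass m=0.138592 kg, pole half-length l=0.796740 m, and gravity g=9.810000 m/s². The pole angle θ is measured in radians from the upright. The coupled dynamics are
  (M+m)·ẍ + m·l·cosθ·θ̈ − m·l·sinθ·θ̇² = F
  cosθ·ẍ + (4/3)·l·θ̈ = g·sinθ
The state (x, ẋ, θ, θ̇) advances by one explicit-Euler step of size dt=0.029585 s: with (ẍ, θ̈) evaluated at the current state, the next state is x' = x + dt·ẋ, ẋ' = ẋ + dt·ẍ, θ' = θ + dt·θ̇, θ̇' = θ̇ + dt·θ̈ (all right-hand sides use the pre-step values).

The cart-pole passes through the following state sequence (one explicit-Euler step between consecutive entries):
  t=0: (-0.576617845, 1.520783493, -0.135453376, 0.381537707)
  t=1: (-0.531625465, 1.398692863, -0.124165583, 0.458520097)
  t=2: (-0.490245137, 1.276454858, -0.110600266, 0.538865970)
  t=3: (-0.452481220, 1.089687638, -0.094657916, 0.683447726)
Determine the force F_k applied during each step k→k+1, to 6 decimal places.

step 0→1:
  ẍ = (ẋ'−ẋ)/dt = (1.398692863−1.520783493)/0.029585 = -4.126775
  θ̈ = (θ̇'−θ̇)/dt = (0.458520097−0.381537707)/0.029585 = 2.602075
  sinθ=-0.135040, cosθ=0.990840
  F = (M+m)·ẍ + m·l·cosθ·θ̈ − m·l·sinθ·θ̇² = -6.888714 + 0.284694 − -0.002171 = -6.601849
step 1→2:
  ẍ = (ẋ'−ẋ)/dt = (1.276454858−1.398692863)/0.029585 = -4.131756
  θ̈ = (θ̇'−θ̇)/dt = (0.538865970−0.458520097)/0.029585 = 2.715764
  sinθ=-0.123847, cosθ=0.992301
  F = (M+m)·ẍ + m·l·cosθ·θ̈ − m·l·sinθ·θ̇² = -6.897029 + 0.297571 − -0.002875 = -6.596583
step 2→3:
  ẍ = (ẋ'−ẋ)/dt = (1.089687638−1.276454858)/0.029585 = -6.312902
  θ̈ = (θ̇'−θ̇)/dt = (0.683447726−0.538865970)/0.029585 = 4.886995
  sinθ=-0.110375, cosθ=0.993890
  F = (M+m)·ẍ + m·l·cosθ·θ̈ − m·l·sinθ·θ̇² = -10.537958 + 0.536334 − -0.003539 = -9.998085

F_0 = -6.601849 N
F_1 = -6.596583 N
F_2 = -9.998085 N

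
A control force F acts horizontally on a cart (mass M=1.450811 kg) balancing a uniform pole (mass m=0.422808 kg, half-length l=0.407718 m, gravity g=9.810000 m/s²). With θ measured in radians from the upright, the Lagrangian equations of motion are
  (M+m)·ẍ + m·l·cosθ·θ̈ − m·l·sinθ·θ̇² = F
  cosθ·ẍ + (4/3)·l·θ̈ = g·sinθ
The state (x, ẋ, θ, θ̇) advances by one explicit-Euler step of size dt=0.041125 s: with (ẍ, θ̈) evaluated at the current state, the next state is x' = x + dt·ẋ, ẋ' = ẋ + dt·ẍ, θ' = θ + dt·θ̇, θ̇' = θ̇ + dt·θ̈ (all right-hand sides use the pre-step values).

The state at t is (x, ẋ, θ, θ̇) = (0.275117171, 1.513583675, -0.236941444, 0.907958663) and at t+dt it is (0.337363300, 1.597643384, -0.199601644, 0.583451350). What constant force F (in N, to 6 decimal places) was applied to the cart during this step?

ẍ = (ẋ'−ẋ)/dt = (1.597643384−1.513583675)/0.041125 = 2.044005
θ̈ = (θ̇'−θ̇)/dt = (0.583451350−0.907958663)/0.041125 = -7.890755
sinθ=-0.234731, cosθ=0.972060
F = (M+m)·ẍ + m·l·cosθ·θ̈ − m·l·sinθ·θ̇² = 3.829687 + -1.322254 − -0.033358 = 2.540791

F = 2.540791 N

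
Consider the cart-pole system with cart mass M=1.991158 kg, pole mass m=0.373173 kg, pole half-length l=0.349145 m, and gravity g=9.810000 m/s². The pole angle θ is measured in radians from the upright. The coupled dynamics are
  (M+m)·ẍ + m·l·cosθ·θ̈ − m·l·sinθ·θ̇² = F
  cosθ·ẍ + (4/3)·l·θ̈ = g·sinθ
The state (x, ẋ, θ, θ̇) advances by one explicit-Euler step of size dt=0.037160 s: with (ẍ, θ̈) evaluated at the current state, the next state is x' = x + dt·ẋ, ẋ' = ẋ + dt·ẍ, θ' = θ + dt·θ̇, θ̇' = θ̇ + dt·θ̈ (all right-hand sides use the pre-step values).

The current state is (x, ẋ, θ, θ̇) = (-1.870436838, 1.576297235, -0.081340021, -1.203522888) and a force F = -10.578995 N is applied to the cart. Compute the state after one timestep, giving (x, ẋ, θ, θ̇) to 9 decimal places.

sinθ=-0.081250357, cosθ=0.996693724
temp = (F + m·l·θ̇²·sinθ)/(M+m) = (-10.578995 + -0.015333808)/2.364331 = -4.480899167
θ̈ = (g·sinθ − cosθ·temp)/(l·(4/3 − m·cos²θ/(M+m))) = 8.931759756
ẍ = temp − m·l·θ̈·cosθ/(M+m) = -4.971475419
Euler: x'=-1.870436838+0.037160·1.576297235=-1.811861633, ẋ'=1.576297235+0.037160·-4.971475419=1.391557208
       θ'=-0.081340021+0.037160·-1.203522888=-0.126062932, θ̇'=-1.203522888+0.037160·8.931759756=-0.871618695

(-1.811861633, 1.391557208, -0.126062932, -0.871618695)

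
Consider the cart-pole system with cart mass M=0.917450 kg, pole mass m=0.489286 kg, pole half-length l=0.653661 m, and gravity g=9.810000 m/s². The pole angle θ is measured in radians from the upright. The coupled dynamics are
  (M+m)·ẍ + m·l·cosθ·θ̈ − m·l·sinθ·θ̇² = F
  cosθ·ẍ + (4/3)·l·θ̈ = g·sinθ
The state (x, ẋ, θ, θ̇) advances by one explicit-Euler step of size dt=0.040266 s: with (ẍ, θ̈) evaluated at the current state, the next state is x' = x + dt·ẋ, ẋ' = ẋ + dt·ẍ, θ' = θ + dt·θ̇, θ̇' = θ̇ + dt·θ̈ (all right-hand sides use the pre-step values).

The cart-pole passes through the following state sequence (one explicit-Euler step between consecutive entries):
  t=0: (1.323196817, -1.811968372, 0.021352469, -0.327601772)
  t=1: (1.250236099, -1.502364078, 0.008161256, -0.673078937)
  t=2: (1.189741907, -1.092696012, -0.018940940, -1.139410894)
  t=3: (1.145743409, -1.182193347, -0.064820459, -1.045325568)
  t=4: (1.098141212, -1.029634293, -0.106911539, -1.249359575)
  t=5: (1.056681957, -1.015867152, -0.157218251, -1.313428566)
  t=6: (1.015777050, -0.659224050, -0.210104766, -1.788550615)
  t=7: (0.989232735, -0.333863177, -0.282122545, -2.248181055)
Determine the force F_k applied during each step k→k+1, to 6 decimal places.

F_0 = 8.072175 N
F_1 = 10.607126 N
F_2 = -2.371649 N
F_3 = 3.735242 N
F_4 = 0.028255 N
F_5 = 8.818812 N
F_6 = 8.009716 N

step 0→1:
  ẍ = (ẋ'−ẋ)/dt = (-1.502364078−-1.811968372)/0.040266 = 7.688976
  θ̈ = (θ̇'−θ̇)/dt = (-0.673078937−-0.327601772)/0.040266 = -8.579873
  sinθ=0.021351, cosθ=0.999772
  F = (M+m)·ẍ + m·l·cosθ·θ̈ − m·l·sinθ·θ̇² = 10.816359 + -2.743451 − 0.000733 = 8.072175
step 1→2:
  ẍ = (ẋ'−ẋ)/dt = (-1.092696012−-1.502364078)/0.040266 = 10.174044
  θ̈ = (θ̇'−θ̇)/dt = (-1.139410894−-0.673078937)/0.040266 = -11.581283
  sinθ=0.008161, cosθ=0.999967
  F = (M+m)·ẍ + m·l·cosθ·θ̈ − m·l·sinθ·θ̇² = 14.312194 + -3.703886 − 0.001182 = 10.607126
step 2→3:
  ẍ = (ẋ'−ẋ)/dt = (-1.182193347−-1.092696012)/0.040266 = -2.222653
  θ̈ = (θ̇'−θ̇)/dt = (-1.045325568−-1.139410894)/0.040266 = 2.336595
  sinθ=-0.018940, cosθ=0.999821
  F = (M+m)·ẍ + m·l·cosθ·θ̈ − m·l·sinθ·θ̇² = -3.126686 + 0.747172 − -0.007864 = -2.371649
step 3→4:
  ẍ = (ẋ'−ẋ)/dt = (-1.029634293−-1.182193347)/0.040266 = 3.788781
  θ̈ = (θ̇'−θ̇)/dt = (-1.249359575−-1.045325568)/0.040266 = -5.067154
  sinθ=-0.064775, cosθ=0.997900
  F = (M+m)·ẍ + m·l·cosθ·θ̈ − m·l·sinθ·θ̇² = 5.329815 + -1.617210 − -0.022637 = 3.735242
step 4→5:
  ẍ = (ẋ'−ẋ)/dt = (-1.015867152−-1.029634293)/0.040266 = 0.341905
  θ̈ = (θ̇'−θ̇)/dt = (-1.313428566−-1.249359575)/0.040266 = -1.591144
  sinθ=-0.106708, cosθ=0.994290
  F = (M+m)·ẍ + m·l·cosθ·θ̈ − m·l·sinθ·θ̇² = 0.480970 + -0.505985 − -0.053271 = 0.028255
step 5→6:
  ẍ = (ẋ'−ẋ)/dt = (-0.659224050−-1.015867152)/0.040266 = 8.857177
  θ̈ = (θ̇'−θ̇)/dt = (-1.788550615−-1.313428566)/0.040266 = -11.799584
  sinθ=-0.156571, cosθ=0.987667
  F = (M+m)·ẍ + m·l·cosθ·θ̈ − m·l·sinθ·θ̇² = 12.459710 + -3.727284 − -0.086385 = 8.818812
step 6→7:
  ẍ = (ẋ'−ẋ)/dt = (-0.333863177−-0.659224050)/0.040266 = 8.080288
  θ̈ = (θ̇'−θ̇)/dt = (-2.248181055−-1.788550615)/0.040266 = -11.414852
  sinθ=-0.208562, cosθ=0.978009
  F = (M+m)·ẍ + m·l·cosθ·θ̈ − m·l·sinθ·θ̇² = 11.366832 + -3.570496 − -0.213380 = 8.009716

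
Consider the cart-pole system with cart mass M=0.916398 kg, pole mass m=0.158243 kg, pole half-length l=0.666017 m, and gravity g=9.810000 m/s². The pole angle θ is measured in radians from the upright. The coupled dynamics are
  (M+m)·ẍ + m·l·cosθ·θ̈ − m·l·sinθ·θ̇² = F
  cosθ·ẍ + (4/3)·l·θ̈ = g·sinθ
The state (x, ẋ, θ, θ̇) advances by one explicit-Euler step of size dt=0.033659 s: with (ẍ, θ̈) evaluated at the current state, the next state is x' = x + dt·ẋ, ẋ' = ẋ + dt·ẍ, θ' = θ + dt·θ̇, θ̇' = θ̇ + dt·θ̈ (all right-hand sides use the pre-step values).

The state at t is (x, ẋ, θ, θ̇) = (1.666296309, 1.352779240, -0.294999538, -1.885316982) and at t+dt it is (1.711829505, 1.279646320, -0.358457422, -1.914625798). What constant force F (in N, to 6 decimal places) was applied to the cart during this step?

ẍ = (ẋ'−ẋ)/dt = (1.279646320−1.352779240)/0.033659 = -2.172760
θ̈ = (θ̇'−θ̇)/dt = (-1.914625798−-1.885316982)/0.033659 = -0.870757
sinθ=-0.290739, cosθ=0.956802
F = (M+m)·ẍ + m·l·cosθ·θ̈ − m·l·sinθ·θ̇² = -2.334937 + -0.087807 − -0.108914 = -2.313830

F = -2.313830 N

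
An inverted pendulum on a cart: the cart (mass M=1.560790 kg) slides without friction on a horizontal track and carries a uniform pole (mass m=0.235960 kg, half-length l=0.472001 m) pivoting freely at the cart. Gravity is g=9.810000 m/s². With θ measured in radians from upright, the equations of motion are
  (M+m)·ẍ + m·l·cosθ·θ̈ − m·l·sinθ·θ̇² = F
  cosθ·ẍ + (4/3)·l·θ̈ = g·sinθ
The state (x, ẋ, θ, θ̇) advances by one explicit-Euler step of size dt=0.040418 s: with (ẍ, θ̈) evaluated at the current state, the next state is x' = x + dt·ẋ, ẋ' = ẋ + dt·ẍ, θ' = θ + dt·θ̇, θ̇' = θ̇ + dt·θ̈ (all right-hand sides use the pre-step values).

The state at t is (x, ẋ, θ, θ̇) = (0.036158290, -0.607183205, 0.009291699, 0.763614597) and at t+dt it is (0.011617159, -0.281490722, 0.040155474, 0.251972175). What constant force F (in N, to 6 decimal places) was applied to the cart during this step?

ẍ = (ẋ'−ẋ)/dt = (-0.281490722−-0.607183205)/0.040418 = 8.058105
θ̈ = (θ̇'−θ̇)/dt = (0.251972175−0.763614597)/0.040418 = -12.658776
sinθ=0.009292, cosθ=0.999957
F = (M+m)·ẍ + m·l·cosθ·θ̈ − m·l·sinθ·θ̇² = 14.478400 + -1.409790 − 0.000603 = 13.068007

F = 13.068007 N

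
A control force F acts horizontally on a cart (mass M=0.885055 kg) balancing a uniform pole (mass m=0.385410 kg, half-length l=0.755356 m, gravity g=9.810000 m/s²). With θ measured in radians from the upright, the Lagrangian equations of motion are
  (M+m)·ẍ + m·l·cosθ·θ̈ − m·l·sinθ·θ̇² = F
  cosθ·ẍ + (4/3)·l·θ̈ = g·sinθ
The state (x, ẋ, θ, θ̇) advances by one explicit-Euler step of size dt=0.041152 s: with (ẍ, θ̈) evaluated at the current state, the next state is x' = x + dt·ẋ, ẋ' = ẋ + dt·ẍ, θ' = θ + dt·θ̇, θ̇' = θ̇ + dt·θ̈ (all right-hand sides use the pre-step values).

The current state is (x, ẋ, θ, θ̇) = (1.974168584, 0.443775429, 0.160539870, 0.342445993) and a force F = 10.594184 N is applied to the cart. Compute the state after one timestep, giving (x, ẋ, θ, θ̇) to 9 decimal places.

(1.992430830, 0.866293142, 0.174632208, -0.007606685)

sinθ=0.159851158, cosθ=0.987141128
temp = (F + m·l·θ̇²·sinθ)/(M+m) = (10.594184 + 0.005457260)/1.270465 = 8.343119456
θ̈ = (g·sinθ − cosθ·temp)/(l·(4/3 − m·cos²θ/(M+m))) = -8.506334505
ẍ = temp − m·l·θ̈·cosθ/(M+m) = 10.267246132
Euler: x'=1.974168584+0.041152·0.443775429=1.992430830, ẋ'=0.443775429+0.041152·10.267246132=0.866293142
       θ'=0.160539870+0.041152·0.342445993=0.174632208, θ̇'=0.342445993+0.041152·-8.506334505=-0.007606685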